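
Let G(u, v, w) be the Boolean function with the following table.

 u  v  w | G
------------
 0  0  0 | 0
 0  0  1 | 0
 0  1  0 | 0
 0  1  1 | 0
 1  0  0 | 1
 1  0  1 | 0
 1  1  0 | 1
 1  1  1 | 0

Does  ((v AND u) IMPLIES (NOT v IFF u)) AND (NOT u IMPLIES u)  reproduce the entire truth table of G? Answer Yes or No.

Test each input against both G and the formula:
  u=0, v=0, w=0: formula gives 0, G = 0 ✓
  u=0, v=0, w=1: formula gives 0, G = 0 ✓
  u=0, v=1, w=0: formula gives 0, G = 0 ✓
  u=0, v=1, w=1: formula gives 0, G = 0 ✓
  u=1, v=0, w=0: formula gives 1, G = 1 ✓
  u=1, v=0, w=1: formula gives 1, but G = 0 ✗
A single disagreement suffices: at (1,0,1) they differ, so the formula does not compute G.

No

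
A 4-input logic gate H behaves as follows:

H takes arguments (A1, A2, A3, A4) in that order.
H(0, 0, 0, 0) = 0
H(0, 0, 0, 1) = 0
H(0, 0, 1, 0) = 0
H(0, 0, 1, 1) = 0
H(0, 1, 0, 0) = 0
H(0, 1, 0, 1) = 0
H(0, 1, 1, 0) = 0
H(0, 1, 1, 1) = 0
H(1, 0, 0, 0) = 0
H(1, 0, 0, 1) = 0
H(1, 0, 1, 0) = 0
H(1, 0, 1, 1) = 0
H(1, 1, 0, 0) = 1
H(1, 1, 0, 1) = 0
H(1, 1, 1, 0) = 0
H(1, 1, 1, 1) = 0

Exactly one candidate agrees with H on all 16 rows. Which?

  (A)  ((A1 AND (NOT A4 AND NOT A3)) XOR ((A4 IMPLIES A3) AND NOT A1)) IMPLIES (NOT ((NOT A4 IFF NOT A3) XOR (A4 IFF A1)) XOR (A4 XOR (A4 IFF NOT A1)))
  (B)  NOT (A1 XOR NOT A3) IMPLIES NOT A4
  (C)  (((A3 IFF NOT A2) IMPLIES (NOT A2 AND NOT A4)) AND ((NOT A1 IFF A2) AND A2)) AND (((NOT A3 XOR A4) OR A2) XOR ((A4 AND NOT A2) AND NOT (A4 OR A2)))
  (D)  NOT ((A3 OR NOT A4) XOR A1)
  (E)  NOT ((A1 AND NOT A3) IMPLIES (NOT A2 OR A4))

E

(A) fails at (0,0,0,0): the formula yields 1, H is 0.
(B) fails at (0,0,0,0): the formula yields 1, H is 0.
(C) fails at (0,1,1,0): the formula yields 1, H is 0.
(D) fails at (0,0,0,1): the formula yields 1, H is 0.
(E) is the remaining candidate, and it agrees with H on all 16 inputs.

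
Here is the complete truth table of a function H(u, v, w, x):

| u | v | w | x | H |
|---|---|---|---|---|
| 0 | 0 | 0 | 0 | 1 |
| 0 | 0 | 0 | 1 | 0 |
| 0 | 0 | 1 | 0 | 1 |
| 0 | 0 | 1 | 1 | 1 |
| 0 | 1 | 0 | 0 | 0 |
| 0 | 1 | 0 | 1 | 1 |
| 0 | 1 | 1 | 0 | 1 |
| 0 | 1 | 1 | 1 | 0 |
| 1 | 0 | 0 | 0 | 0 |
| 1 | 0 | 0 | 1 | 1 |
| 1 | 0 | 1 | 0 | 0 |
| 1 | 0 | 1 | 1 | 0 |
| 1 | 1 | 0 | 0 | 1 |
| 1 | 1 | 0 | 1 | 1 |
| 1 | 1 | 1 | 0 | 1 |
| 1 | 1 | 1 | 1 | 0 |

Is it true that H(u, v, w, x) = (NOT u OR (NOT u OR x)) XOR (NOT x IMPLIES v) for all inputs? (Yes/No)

No

Test each input against both H and the formula:
  u=0, v=0, w=0, x=0: formula gives 1, H = 1 ✓
  u=0, v=0, w=0, x=1: formula gives 0, H = 0 ✓
  u=0, v=0, w=1, x=0: formula gives 1, H = 1 ✓
  u=0, v=0, w=1, x=1: formula gives 0, but H = 1 ✗
Since they disagree at (0,0,1,1), the expression is not a correct formula for H.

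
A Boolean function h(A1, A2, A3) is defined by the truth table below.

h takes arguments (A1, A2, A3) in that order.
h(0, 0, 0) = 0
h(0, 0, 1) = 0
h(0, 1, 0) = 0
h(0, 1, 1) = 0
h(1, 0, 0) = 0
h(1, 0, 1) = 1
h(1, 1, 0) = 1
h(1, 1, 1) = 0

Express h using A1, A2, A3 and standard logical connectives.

h=1 on 2 inputs: (1,0,1), (1,1,0). Reading each as a conjunction of literals (A1·¬A2·A3, A1·A2·¬A3) and taking the OR gives the canonical DNF.

h(A1, A2, A3) = ((A1 & ~A2) & A3) | ((A1 & A2) & ~A3)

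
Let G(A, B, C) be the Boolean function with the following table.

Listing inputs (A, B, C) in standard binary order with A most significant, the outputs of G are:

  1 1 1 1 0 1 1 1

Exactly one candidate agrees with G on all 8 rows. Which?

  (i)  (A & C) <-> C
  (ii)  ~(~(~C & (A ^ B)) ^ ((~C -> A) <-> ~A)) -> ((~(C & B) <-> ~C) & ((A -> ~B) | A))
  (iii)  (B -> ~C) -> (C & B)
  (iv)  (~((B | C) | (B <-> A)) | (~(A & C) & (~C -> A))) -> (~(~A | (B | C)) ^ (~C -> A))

iv

(i): at (0,0,1) it gives 0, but G = 1 — eliminated.
(ii): at (0,0,1) it gives 0, but G = 1 — eliminated.
(iii): at (0,0,0) it gives 0, but G = 1 — eliminated.
Only (iv) survives; checking it on all 8 rows confirms it matches G.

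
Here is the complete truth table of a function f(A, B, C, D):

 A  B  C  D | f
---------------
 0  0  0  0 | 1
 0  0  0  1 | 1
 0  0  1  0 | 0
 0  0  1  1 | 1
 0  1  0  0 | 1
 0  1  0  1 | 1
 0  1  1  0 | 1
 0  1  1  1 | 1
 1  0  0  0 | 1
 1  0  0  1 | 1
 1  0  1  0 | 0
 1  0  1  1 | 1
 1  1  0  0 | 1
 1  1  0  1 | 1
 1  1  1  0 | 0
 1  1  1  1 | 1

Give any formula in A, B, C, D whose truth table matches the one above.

f is 0 on only 3 rows — (0,0,1,0), (1,0,1,0), (1,1,1,0). Writing each as a minterm (¬A·¬B·C·¬D, A·¬B·C·¬D, A·B·C·¬D) and OR-ing them characterizes exactly where f=0, so f is the negation of that disjunction.

f(A, B, C, D) = ¬(((((¬A ∧ ¬B) ∧ C) ∧ ¬D) ∨ (((A ∧ ¬B) ∧ C) ∧ ¬D)) ∨ (((A ∧ B) ∧ C) ∧ ¬D))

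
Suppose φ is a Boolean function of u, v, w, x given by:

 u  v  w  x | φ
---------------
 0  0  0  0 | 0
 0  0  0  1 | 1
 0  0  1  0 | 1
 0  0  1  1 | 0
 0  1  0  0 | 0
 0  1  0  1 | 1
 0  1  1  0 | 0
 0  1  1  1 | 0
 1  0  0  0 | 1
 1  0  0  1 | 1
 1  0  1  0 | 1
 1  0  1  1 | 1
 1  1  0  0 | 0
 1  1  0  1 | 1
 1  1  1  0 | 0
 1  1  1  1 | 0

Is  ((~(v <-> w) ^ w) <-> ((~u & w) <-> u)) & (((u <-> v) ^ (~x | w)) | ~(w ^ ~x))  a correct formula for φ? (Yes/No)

Check the formula against φ row by row:
  u=0, v=0, w=0, x=0: formula gives 0, φ = 0 ✓
  u=0, v=0, w=0, x=1: formula gives 0, but φ = 1 ✗
A single disagreement suffices: at (0,0,0,1) they differ, so the formula does not compute φ.

No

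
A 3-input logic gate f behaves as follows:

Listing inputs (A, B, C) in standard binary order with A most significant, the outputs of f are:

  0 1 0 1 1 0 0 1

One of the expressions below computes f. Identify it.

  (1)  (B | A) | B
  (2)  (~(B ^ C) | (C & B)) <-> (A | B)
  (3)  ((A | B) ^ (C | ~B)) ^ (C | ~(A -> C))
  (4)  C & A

(1) disagrees with f on (0,0,1) (formula → 0, table → 1); rule it out.
(3) disagrees with f on (0,0,0) (formula → 1, table → 0); rule it out.
(4) disagrees with f on (0,0,1) (formula → 0, table → 1); rule it out.
That leaves (2). Evaluating it on every row reproduces the table of f exactly.

2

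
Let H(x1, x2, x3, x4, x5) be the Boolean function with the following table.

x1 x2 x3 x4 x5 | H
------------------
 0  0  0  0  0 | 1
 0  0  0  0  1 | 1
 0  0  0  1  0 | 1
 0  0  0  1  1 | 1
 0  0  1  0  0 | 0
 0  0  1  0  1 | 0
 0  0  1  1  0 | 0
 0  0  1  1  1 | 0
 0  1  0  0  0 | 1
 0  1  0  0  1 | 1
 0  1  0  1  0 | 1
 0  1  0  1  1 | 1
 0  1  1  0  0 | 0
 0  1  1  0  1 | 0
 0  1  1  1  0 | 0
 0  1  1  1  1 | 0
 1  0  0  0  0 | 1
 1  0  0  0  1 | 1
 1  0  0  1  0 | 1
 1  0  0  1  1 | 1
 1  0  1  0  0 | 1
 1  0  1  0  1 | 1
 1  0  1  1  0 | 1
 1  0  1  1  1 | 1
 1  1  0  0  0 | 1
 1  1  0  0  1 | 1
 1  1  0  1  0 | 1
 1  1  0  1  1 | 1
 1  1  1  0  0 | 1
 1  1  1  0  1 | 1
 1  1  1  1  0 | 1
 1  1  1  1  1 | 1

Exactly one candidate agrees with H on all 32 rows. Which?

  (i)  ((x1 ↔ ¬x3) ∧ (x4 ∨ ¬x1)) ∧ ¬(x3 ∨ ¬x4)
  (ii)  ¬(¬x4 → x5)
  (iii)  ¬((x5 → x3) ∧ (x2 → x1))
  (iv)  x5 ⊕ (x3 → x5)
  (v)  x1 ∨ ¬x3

(i) fails at (0,0,0,0,0): the formula yields 0, H is 1.
(ii) fails at (0,0,0,0,1): the formula yields 0, H is 1.
(iii) fails at (0,0,0,0,0): the formula yields 0, H is 1.
(iv) fails at (0,0,0,0,1): the formula yields 0, H is 1.
(v) is the remaining candidate, and it agrees with H on all 32 inputs.

v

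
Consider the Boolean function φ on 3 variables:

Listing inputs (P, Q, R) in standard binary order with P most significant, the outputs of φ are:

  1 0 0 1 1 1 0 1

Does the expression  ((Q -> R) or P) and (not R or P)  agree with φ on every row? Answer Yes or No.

Evaluate ((Q -> R) or P) and (not R or P) on each row and compare to φ:
  P=0, Q=0, R=0: formula gives 1, φ = 1 ✓
  P=0, Q=0, R=1: formula gives 0, φ = 0 ✓
  P=0, Q=1, R=0: formula gives 0, φ = 0 ✓
  P=0, Q=1, R=1: formula gives 0, but φ = 1 ✗
Since they disagree at (0,1,1), the expression is not a correct formula for φ.

No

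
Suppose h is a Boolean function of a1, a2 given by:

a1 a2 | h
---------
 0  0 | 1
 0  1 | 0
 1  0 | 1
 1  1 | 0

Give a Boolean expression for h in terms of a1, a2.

h(a1, a2) = not a2

The output is the negation of a2.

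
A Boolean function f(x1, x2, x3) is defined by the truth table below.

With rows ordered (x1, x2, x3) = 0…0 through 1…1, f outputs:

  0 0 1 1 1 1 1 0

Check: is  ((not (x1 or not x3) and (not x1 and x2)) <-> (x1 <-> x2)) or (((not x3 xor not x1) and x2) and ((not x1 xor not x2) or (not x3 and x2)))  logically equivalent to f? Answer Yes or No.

Yes

Check the formula against f row by row:
  x1=0, x2=0, x3=0: formula gives 0, f = 0 ✓
  x1=0, x2=0, x3=1: formula gives 0, f = 0 ✓
  x1=0, x2=1, x3=0: formula gives 1, f = 1 ✓
  x1=0, x2=1, x3=1: formula gives 1, f = 1 ✓
  x1=1, x2=0, x3=0: formula gives 1, f = 1 ✓
  … (the remaining 3 rows also agree.)
No disagreement on any input; they are logically equivalent.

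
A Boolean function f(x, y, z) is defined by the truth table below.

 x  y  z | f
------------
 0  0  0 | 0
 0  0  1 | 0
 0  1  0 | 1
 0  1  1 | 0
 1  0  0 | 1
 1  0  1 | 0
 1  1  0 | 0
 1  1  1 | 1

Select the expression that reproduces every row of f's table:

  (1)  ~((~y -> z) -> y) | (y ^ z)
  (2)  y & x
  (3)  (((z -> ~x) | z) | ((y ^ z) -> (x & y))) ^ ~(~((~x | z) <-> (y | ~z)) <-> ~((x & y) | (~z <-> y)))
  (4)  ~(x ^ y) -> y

(1) fails at (0,0,1): the formula yields 1, f is 0.
(2) fails at (0,1,0): the formula yields 0, f is 1.
(4) fails at (0,1,1): the formula yields 1, f is 0.
(3) is the remaining candidate, and it agrees with f on all 8 inputs.

3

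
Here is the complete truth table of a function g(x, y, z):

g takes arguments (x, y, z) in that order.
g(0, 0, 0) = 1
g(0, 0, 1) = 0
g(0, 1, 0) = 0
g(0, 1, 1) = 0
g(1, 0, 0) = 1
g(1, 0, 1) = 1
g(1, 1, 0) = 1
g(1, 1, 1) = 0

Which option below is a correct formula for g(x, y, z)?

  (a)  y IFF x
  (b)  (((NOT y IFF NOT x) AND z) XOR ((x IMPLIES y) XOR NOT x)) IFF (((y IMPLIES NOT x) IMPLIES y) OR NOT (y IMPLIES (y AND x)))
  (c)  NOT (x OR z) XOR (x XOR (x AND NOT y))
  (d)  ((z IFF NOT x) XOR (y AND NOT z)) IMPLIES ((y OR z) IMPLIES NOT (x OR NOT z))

b

(a): at (0,0,1) it gives 1, but g = 0 — eliminated.
(c): at (0,1,0) it gives 1, but g = 0 — eliminated.
(d): at (0,0,1) it gives 1, but g = 0 — eliminated.
Only (b) survives; checking it on all 8 rows confirms it matches g.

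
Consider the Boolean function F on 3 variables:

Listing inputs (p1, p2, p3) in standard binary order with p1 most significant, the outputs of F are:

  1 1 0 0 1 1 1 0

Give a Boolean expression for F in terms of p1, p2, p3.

F(p1, p2, p3) = ¬((((¬p1 ∧ p2) ∧ ¬p3) ∨ ((¬p1 ∧ p2) ∧ p3)) ∨ ((p1 ∧ p2) ∧ p3))

There are just 3 zero rows: (0,1,0), (0,1,1), (1,1,1). Their minterms are ¬p1·p2·¬p3, ¬p1·p2·p3, p1·p2·p3; the OR of those covers precisely the 0-outputs, and negating it yields F.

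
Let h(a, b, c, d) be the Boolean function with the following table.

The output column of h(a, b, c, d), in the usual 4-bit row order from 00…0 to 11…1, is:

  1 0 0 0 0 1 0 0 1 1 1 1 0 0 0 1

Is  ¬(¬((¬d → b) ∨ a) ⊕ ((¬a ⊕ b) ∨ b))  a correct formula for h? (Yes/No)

No

Evaluate ¬(¬((¬d → b) ∨ a) ⊕ ((¬a ⊕ b) ∨ b)) on each row and compare to h:
  a=0, b=0, c=0, d=0: formula gives 1, h = 1 ✓
  a=0, b=0, c=0, d=1: formula gives 0, h = 0 ✓
  a=0, b=0, c=1, d=0: formula gives 1, but h = 0 ✗
A single disagreement suffices: at (0,0,1,0) they differ, so the formula does not compute h.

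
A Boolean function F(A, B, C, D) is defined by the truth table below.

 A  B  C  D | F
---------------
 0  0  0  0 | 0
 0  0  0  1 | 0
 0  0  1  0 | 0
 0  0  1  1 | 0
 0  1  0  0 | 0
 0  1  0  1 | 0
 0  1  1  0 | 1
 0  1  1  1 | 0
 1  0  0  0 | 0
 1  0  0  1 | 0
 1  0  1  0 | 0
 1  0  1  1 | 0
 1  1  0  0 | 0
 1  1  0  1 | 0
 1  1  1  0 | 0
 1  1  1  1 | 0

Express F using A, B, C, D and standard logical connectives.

Only row (0,1,1,0) gives 1. That row's minterm ¬A·B·C·¬D is F directly.

F(A, B, C, D) = ((A' · B) · C) · D'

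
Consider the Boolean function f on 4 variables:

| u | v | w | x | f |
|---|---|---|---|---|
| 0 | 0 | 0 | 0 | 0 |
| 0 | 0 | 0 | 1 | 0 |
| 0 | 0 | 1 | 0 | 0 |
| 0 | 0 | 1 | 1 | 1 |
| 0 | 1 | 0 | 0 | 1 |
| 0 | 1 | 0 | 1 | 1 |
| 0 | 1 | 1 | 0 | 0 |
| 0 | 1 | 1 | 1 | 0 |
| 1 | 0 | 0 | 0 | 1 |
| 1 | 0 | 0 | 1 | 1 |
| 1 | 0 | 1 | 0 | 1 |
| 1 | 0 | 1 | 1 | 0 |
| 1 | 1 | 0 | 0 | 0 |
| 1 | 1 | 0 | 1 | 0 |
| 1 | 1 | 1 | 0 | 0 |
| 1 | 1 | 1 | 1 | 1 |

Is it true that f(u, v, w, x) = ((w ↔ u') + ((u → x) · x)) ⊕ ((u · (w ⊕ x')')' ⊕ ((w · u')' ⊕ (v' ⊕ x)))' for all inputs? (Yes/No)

Check the formula against f row by row:
  u=0, v=0, w=0, x=0: formula gives 0, f = 0 ✓
  u=0, v=0, w=0, x=1: formula gives 0, f = 0 ✓
  u=0, v=0, w=1, x=0: formula gives 0, f = 0 ✓
  u=0, v=0, w=1, x=1: formula gives 1, f = 1 ✓
  …
  u=0, v=1, w=1, x=0: formula gives 1, but f = 0 ✗
Since they disagree at (0,1,1,0), the expression is not a correct formula for f.

No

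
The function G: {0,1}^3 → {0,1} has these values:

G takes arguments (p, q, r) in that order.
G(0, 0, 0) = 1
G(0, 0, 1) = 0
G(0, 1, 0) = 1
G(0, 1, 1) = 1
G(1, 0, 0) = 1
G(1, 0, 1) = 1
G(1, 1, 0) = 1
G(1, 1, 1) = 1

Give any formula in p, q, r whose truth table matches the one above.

Only row (0,0,1) gives 0. So G is 1 everywhere except there — the complement of the minterm ¬p·¬q·r.

G(p, q, r) = ((p' · q') · r)'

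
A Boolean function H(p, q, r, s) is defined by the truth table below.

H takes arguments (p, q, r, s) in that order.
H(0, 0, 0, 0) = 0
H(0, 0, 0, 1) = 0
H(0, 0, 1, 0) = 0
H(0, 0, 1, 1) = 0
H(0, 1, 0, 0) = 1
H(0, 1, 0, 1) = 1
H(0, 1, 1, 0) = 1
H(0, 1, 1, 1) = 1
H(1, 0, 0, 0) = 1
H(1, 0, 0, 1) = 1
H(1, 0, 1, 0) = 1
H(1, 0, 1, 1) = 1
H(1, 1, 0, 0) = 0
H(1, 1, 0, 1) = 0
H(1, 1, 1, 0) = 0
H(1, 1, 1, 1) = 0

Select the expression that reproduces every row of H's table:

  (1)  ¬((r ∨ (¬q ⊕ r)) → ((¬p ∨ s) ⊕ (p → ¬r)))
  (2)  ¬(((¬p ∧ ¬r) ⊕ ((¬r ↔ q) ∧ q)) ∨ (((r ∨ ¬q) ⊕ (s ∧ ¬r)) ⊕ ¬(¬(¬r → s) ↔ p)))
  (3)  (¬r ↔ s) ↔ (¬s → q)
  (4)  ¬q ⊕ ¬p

4

(1) fails at (0,0,0,0): the formula yields 1, H is 0.
(2) fails at (0,1,0,0): the formula yields 0, H is 1.
(3) fails at (0,0,0,0): the formula yields 1, H is 0.
Only (4) survives; checking it on all 16 rows confirms it matches H.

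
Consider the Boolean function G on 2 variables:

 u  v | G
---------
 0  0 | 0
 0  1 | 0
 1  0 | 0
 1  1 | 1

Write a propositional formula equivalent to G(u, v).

Only row (1,1) gives 1. That row's minterm u·v is G directly.

G(u, v) = u AND v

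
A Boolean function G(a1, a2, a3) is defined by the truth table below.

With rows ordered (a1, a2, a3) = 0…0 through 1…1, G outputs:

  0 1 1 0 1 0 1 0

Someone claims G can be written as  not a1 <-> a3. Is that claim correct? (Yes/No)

Check the formula against G row by row:
  a1=0, a2=0, a3=0: formula gives 0, G = 0 ✓
  a1=0, a2=0, a3=1: formula gives 1, G = 1 ✓
  a1=0, a2=1, a3=0: formula gives 0, but G = 1 ✗
A single disagreement suffices: at (0,1,0) they differ, so the formula does not compute G.

No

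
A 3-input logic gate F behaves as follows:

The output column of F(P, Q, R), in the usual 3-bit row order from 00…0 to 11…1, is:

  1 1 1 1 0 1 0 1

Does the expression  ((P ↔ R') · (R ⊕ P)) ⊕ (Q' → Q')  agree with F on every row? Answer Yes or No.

Check the formula against F row by row:
  P=0, Q=0, R=0: formula gives 1, F = 1 ✓
  P=0, Q=0, R=1: formula gives 0, but F = 1 ✗
Since they disagree at (0,0,1), the expression is not a correct formula for F.

No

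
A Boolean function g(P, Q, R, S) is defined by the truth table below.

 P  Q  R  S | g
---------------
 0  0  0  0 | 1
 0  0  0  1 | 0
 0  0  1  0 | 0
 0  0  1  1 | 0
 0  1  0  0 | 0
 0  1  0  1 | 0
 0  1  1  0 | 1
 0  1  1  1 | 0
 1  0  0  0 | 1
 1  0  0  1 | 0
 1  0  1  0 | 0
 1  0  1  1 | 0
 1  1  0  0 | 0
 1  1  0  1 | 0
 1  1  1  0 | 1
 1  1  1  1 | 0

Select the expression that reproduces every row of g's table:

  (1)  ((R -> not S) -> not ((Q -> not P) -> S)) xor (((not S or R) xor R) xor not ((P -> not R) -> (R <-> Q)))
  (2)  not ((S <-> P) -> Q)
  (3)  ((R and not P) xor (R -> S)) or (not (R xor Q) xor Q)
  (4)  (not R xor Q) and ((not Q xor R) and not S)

4

(1) fails at (0,0,0,0): the formula yields 0, g is 1.
(2) fails at (0,0,1,0): the formula yields 1, g is 0.
(3) fails at (0,0,0,1): the formula yields 1, g is 0.
That leaves (4). Evaluating it on every row reproduces the table of g exactly.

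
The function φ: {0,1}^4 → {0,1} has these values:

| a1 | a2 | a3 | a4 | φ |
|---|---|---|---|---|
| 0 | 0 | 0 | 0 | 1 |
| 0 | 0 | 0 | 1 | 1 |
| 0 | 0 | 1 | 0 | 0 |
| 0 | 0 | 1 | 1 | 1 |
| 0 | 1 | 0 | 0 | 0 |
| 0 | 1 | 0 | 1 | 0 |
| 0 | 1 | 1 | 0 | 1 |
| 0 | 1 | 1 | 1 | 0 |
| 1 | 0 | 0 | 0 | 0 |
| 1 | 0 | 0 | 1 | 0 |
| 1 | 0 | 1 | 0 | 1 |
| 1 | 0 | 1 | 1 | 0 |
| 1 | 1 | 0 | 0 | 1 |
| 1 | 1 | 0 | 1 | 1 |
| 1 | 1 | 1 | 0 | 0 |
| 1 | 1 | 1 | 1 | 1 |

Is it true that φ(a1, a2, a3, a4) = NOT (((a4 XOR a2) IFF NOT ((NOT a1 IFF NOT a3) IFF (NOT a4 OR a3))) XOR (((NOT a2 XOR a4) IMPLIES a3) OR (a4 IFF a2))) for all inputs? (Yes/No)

Yes

Check the formula against φ row by row:
  a1=0, a2=0, a3=0, a4=0: formula gives 1, φ = 1 ✓
  a1=0, a2=0, a3=0, a4=1: formula gives 1, φ = 1 ✓
  a1=0, a2=0, a3=1, a4=0: formula gives 0, φ = 0 ✓
  a1=0, a2=0, a3=1, a4=1: formula gives 1, φ = 1 ✓
  …and likewise for the remaining 12 rows.
No disagreement on any input; they are logically equivalent.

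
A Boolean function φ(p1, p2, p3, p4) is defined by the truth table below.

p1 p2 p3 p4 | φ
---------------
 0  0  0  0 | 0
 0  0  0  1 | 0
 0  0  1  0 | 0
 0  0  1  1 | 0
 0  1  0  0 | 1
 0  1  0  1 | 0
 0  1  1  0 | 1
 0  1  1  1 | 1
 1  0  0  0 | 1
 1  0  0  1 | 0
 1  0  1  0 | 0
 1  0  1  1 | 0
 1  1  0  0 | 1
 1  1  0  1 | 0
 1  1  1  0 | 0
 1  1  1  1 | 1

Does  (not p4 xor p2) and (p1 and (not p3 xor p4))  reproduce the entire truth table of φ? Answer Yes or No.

Test each input against both φ and the formula:
  p1=0, p2=0, p3=0, p4=0: formula gives 0, φ = 0 ✓
  p1=0, p2=0, p3=0, p4=1: formula gives 0, φ = 0 ✓
  p1=0, p2=0, p3=1, p4=0: formula gives 0, φ = 0 ✓
  p1=0, p2=0, p3=1, p4=1: formula gives 0, φ = 0 ✓
  p1=0, p2=1, p3=0, p4=0: formula gives 0, but φ = 1 ✗
A single disagreement suffices: at (0,1,0,0) they differ, so the formula does not compute φ.

No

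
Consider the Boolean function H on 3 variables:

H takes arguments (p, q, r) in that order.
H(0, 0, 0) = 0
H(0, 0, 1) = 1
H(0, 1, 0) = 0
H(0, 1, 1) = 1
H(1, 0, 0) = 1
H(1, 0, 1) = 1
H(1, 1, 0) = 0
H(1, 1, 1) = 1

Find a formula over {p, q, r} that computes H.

There are just 3 zero rows: (0,0,0), (0,1,0), (1,1,0). Their minterms are ¬p·¬q·¬r, ¬p·q·¬r, p·q·¬r; the OR of those covers precisely the 0-outputs, and negating it yields H.

H(p, q, r) = ~((((~p & ~q) & ~r) | ((~p & q) & ~r)) | ((p & q) & ~r))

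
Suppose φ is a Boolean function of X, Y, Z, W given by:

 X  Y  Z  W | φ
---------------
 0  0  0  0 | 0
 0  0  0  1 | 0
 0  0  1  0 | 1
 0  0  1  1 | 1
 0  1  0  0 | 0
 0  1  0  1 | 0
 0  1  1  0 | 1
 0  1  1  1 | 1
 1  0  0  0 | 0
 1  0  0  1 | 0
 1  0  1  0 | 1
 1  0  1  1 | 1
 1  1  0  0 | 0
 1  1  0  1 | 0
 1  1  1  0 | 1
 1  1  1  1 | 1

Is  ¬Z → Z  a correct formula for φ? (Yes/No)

Yes

Test each input against both φ and the formula:
  X=0, Y=0, Z=0, W=0: formula gives 0, φ = 0 ✓
  X=0, Y=0, Z=0, W=1: formula gives 0, φ = 0 ✓
  X=0, Y=0, Z=1, W=0: formula gives 1, φ = 1 ✓
  X=0, Y=0, Z=1, W=1: formula gives 1, φ = 1 ✓
  … (the remaining 12 rows also agree.)
Every row agrees, so the formula is equivalent.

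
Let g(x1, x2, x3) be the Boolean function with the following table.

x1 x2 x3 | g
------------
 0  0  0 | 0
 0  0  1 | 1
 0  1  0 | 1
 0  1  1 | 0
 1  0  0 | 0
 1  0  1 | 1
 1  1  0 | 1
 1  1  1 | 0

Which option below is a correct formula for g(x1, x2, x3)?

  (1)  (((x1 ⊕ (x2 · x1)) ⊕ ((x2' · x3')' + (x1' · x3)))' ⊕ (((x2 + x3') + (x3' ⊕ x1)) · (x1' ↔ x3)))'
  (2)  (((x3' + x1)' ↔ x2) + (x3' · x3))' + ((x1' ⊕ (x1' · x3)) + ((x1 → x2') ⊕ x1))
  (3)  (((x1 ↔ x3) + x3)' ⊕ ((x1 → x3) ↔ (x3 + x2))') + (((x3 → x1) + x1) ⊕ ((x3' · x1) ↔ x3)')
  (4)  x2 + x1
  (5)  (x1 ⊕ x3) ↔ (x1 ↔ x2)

(1): at (1,0,1) it gives 0, but g = 1 — eliminated.
(2): at (0,0,0) it gives 1, but g = 0 — eliminated.
(3): at (0,0,0) it gives 1, but g = 0 — eliminated.
(4): at (0,0,1) it gives 0, but g = 1 — eliminated.
That leaves (5). Evaluating it on every row reproduces the table of g exactly.

5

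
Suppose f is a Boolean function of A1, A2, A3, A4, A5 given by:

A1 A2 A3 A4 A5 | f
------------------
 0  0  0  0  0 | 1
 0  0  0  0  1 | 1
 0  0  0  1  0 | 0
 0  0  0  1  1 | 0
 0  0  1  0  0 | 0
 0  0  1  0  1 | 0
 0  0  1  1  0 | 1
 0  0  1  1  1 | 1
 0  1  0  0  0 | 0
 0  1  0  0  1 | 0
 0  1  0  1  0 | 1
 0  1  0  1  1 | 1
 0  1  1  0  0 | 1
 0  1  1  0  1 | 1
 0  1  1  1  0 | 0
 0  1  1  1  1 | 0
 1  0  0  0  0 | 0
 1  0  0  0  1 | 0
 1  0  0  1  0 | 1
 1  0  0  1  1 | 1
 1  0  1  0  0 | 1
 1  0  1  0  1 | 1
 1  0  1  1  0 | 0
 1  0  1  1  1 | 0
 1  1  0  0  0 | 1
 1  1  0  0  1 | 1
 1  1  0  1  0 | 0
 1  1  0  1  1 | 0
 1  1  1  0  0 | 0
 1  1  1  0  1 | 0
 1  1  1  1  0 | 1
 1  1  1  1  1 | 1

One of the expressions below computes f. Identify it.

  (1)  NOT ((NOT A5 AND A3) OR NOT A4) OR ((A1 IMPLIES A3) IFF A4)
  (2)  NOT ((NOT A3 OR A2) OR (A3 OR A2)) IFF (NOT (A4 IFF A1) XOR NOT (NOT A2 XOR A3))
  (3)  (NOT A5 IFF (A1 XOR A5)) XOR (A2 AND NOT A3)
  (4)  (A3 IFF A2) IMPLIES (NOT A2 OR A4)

(1) disagrees with f on (0,0,0,0,0) (formula → 0, table → 1); rule it out.
(3) disagrees with f on (0,0,0,0,0) (formula → 0, table → 1); rule it out.
(4) disagrees with f on (0,0,0,1,0) (formula → 1, table → 0); rule it out.
That leaves (2). Evaluating it on every row reproduces the table of f exactly.

2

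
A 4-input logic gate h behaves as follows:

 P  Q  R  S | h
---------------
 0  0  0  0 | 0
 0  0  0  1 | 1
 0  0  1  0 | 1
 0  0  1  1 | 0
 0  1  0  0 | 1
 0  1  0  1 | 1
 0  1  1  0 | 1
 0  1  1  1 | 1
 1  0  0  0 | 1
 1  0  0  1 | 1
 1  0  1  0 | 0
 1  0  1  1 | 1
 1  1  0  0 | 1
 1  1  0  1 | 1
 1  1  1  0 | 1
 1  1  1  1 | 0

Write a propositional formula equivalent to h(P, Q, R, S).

h(P, Q, R, S) = ~((((((~P & ~Q) & ~R) & ~S) | (((~P & ~Q) & R) & S)) | (((P & ~Q) & R) & ~S)) | (((P & Q) & R) & S))

h is 0 on only 4 rows — (0,0,0,0), (0,0,1,1), (1,0,1,0), (1,1,1,1). Writing each as a minterm (¬P·¬Q·¬R·¬S, ¬P·¬Q·R·S, P·¬Q·R·¬S, P·Q·R·S) and OR-ing them characterizes exactly where h=0, so h is the negation of that disjunction.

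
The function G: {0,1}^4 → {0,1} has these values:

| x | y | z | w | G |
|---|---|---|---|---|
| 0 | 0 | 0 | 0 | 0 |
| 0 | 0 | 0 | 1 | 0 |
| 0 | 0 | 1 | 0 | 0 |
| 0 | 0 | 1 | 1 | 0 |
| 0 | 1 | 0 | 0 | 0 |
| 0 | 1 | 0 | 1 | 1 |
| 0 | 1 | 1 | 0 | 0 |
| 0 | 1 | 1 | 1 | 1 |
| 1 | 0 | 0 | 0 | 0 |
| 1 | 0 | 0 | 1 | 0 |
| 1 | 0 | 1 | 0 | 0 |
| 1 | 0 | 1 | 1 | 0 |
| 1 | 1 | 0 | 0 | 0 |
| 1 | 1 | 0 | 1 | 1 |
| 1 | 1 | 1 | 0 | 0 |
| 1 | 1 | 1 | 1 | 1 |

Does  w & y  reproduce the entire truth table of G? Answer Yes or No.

Test each input against both G and the formula:
  x=0, y=0, z=0, w=0: formula gives 0, G = 0 ✓
  x=0, y=0, z=0, w=1: formula gives 0, G = 0 ✓
  x=0, y=0, z=1, w=0: formula gives 0, G = 0 ✓
  x=0, y=0, z=1, w=1: formula gives 0, G = 0 ✓
  …and likewise for the remaining 12 rows.
No disagreement on any input; they are logically equivalent.

Yes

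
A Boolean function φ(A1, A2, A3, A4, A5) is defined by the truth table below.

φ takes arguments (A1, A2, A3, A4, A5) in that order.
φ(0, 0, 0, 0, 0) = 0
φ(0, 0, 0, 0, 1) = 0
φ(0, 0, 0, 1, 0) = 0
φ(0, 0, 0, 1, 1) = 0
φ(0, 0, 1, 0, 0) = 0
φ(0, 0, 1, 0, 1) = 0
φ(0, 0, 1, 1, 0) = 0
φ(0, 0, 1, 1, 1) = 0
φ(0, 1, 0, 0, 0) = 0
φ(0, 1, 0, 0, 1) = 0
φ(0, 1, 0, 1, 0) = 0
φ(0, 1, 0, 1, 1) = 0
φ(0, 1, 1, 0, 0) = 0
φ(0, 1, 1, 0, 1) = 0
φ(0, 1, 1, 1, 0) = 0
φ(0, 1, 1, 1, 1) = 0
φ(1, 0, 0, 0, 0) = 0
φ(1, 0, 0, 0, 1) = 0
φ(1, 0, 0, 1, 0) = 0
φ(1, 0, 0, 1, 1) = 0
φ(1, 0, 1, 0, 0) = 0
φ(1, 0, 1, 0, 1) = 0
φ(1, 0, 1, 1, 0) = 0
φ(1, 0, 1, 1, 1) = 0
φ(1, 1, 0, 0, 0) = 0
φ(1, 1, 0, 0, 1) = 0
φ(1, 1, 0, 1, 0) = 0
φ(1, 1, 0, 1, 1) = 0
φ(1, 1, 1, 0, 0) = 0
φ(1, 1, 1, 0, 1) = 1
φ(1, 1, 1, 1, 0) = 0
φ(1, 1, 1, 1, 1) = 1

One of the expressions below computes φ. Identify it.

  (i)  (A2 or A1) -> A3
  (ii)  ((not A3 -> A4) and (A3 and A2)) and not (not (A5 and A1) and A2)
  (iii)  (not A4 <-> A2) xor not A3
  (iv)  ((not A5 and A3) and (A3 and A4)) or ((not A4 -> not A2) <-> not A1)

ii

(i) fails at (0,0,0,0,0): the formula yields 1, φ is 0.
(iii) fails at (0,0,0,0,0): the formula yields 1, φ is 0.
(iv) fails at (0,0,0,0,0): the formula yields 1, φ is 0.
Only (ii) survives; checking it on all 32 rows confirms it matches φ.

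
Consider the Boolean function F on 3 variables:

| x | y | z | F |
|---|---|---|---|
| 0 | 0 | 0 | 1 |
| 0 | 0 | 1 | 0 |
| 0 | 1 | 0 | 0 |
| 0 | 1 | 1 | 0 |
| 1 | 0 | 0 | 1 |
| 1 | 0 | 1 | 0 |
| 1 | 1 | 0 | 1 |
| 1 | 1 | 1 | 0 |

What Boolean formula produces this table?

The 1-rows are (0,0,0), (1,0,0), (1,1,0). Each contributes one minterm — ¬x·¬y·¬z; x·¬y·¬z; x·y·¬z — and their disjunction is a sum-of-products form of F.

F(x, y, z) = (((not x and not y) and not z) or ((x and not y) and not z)) or ((x and y) and not z)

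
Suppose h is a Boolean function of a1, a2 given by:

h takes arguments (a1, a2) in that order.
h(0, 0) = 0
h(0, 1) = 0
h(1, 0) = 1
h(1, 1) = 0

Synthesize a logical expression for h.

1 only at (1,0): a1 AND NOT a2.

h(a1, a2) = a1 ∧ ¬a2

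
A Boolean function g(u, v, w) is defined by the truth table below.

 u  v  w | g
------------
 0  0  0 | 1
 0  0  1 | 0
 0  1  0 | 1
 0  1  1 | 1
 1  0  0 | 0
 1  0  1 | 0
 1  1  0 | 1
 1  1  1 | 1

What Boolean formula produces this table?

g is 0 on only 3 rows — (0,0,1), (1,0,0), (1,0,1). Writing each as a minterm (¬u·¬v·w, u·¬v·¬w, u·¬v·w) and OR-ing them characterizes exactly where g=0, so g is the negation of that disjunction.

g(u, v, w) = ~((((~u & ~v) & w) | ((u & ~v) & ~w)) | ((u & ~v) & w))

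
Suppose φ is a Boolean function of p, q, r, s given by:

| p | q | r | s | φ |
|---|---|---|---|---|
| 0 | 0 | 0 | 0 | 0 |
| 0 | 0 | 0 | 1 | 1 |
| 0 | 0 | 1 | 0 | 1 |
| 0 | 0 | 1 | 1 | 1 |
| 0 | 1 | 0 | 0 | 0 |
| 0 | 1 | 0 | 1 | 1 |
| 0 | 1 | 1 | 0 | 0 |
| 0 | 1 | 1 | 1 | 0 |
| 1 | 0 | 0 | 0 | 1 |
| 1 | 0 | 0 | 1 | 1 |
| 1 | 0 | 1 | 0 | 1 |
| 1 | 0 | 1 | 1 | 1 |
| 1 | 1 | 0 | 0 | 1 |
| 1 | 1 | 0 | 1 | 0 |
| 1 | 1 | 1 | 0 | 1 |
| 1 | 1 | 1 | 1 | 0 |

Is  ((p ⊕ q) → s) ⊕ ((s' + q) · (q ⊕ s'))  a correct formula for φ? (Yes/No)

Evaluate ((p ⊕ q) → s) ⊕ ((s' + q) · (q ⊕ s')) on each row and compare to φ:
  p=0, q=0, r=0, s=0: formula gives 0, φ = 0 ✓
  p=0, q=0, r=0, s=1: formula gives 1, φ = 1 ✓
  p=0, q=0, r=1, s=0: formula gives 0, but φ = 1 ✗
Row (0,0,1,0) is a counterexample, so the formula is not equivalent to φ.

No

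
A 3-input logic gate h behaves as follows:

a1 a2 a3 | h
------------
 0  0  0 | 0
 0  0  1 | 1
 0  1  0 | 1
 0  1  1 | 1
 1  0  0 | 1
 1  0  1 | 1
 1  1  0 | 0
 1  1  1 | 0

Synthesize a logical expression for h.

There are just 3 zero rows: (0,0,0), (1,1,0), (1,1,1). Their minterms are ¬a1·¬a2·¬a3, a1·a2·¬a3, a1·a2·a3; the OR of those covers precisely the 0-outputs, and negating it yields h.

h(a1, a2, a3) = NOT ((((NOT a1 AND NOT a2) AND NOT a3) OR ((a1 AND a2) AND NOT a3)) OR ((a1 AND a2) AND a3))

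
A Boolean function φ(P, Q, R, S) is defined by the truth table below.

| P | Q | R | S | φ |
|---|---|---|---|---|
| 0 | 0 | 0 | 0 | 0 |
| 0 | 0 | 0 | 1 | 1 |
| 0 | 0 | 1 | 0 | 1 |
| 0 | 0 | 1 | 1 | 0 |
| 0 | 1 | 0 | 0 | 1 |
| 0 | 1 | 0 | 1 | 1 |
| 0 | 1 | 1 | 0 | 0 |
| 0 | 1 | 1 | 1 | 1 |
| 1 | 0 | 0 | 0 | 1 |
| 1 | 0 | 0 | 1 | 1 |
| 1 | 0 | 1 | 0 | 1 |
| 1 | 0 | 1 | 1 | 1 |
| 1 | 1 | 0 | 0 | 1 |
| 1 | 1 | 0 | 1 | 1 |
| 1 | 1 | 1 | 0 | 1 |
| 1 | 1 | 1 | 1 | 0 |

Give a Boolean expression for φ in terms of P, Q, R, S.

The 0-rows are (0,0,0,0), (0,0,1,1), (0,1,1,0), (1,1,1,1). Take each as a conjunction (¬P·¬Q·¬R·¬S, ¬P·¬Q·R·S, ¬P·Q·R·¬S, P·Q·R·S), form their disjunction, and complement — that gives a formula that is 1 everywhere φ is.

φ(P, Q, R, S) = ~((((((~P & ~Q) & ~R) & ~S) | (((~P & ~Q) & R) & S)) | (((~P & Q) & R) & ~S)) | (((P & Q) & R) & S))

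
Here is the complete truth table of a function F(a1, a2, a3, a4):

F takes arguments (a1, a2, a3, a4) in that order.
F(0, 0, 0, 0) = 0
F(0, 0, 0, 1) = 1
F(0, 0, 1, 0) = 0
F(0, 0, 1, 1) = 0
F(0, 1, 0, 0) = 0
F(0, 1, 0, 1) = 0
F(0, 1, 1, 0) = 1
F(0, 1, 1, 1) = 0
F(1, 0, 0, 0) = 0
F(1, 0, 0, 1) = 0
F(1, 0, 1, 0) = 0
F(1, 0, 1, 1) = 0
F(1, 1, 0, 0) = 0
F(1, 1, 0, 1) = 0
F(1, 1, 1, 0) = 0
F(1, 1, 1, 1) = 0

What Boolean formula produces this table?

F(a1, a2, a3, a4) = (((a1' · a2') · a3') · a4) + (((a1' · a2) · a3) · a4')

Collect the rows where F=1 — (0,0,0,1), (0,1,1,0) — and write one minterm per row: ¬a1·¬a2·¬a3·a4, ¬a1·a2·a3·¬a4. Their union (logical OR) reproduces the table exactly.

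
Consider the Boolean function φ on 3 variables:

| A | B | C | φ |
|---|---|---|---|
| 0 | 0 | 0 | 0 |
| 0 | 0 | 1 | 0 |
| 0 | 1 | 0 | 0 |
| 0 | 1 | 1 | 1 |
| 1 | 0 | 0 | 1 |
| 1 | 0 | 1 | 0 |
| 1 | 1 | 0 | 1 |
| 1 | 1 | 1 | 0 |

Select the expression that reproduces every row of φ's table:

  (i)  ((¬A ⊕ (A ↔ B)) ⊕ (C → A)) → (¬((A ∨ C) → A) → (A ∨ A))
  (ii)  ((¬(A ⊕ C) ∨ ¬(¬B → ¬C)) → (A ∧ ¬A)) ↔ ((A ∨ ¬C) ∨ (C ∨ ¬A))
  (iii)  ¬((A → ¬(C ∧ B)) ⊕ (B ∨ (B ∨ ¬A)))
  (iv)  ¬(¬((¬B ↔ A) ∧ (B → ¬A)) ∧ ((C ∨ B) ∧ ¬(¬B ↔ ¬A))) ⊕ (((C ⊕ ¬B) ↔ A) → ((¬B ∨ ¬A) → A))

ii

(i) disagrees with φ on (0,0,0) (formula → 1, table → 0); rule it out.
(iii) disagrees with φ on (0,0,0) (formula → 1, table → 0); rule it out.
(iv) disagrees with φ on (0,0,1) (formula → 1, table → 0); rule it out.
(ii) is the remaining candidate, and it agrees with φ on all 8 inputs.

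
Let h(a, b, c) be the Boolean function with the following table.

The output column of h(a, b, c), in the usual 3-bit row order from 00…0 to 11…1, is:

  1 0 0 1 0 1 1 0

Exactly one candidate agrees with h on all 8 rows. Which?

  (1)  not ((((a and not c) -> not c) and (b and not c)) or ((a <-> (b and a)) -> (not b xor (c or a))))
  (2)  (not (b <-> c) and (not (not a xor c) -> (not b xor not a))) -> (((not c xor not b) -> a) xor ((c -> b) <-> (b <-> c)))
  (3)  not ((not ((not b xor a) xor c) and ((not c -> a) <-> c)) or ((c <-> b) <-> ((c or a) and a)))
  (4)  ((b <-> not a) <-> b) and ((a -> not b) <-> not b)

3

(1): at (0,0,0) it gives 0, but h = 1 — eliminated.
(2): at (0,0,1) it gives 1, but h = 0 — eliminated.
(4): at (0,0,1) it gives 1, but h = 0 — eliminated.
Only (3) survives; checking it on all 8 rows confirms it matches h.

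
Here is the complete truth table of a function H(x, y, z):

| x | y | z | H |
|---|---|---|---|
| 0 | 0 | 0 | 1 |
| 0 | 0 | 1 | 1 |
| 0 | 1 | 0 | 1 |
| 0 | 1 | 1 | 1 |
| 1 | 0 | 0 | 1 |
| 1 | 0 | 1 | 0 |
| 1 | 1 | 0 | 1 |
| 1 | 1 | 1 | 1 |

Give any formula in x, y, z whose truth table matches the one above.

Only row (1,0,1) gives 0. So H is 1 everywhere except there — the complement of the minterm x·¬y·z.

H(x, y, z) = not ((x and not y) and z)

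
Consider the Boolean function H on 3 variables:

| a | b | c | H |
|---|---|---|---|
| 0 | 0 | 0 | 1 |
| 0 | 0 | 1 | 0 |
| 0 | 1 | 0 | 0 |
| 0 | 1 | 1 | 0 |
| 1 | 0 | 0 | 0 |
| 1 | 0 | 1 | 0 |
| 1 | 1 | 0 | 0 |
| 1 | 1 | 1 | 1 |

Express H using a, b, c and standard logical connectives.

Collect the rows where H=1 — (0,0,0), (1,1,1) — and write one minterm per row: ¬a·¬b·¬c, a·b·c. Their union (logical OR) reproduces the table exactly.

H(a, b, c) = ((NOT a AND NOT b) AND NOT c) OR ((a AND b) AND c)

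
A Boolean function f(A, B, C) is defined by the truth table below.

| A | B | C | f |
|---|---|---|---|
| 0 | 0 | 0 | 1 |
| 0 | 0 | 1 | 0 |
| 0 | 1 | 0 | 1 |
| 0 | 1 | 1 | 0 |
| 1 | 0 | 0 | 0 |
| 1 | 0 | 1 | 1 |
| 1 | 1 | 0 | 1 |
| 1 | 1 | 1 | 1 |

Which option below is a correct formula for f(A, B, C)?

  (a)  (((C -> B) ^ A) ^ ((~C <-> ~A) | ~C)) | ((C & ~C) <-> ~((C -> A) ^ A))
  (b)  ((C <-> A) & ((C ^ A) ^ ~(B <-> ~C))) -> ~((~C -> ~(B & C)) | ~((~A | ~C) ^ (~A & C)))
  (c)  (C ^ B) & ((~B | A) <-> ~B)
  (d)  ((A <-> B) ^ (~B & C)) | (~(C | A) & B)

d

(a) disagrees with f on (0,1,1) (formula → 1, table → 0); rule it out.
(b) disagrees with f on (0,0,0) (formula → 0, table → 1); rule it out.
(c) disagrees with f on (0,0,0) (formula → 0, table → 1); rule it out.
(d) is the remaining candidate, and it agrees with f on all 8 inputs.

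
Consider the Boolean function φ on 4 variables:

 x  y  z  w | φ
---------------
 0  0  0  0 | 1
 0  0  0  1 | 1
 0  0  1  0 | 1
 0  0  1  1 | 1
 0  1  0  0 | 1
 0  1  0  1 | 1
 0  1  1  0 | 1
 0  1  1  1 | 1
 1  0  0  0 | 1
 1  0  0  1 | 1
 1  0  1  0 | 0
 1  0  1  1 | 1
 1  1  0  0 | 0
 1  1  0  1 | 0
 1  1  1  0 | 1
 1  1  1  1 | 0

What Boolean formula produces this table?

φ is 0 on only 4 rows — (1,0,1,0), (1,1,0,0), (1,1,0,1), (1,1,1,1). Writing each as a minterm (x·¬y·z·¬w, x·y·¬z·¬w, x·y·¬z·w, x·y·z·w) and OR-ing them characterizes exactly where φ=0, so φ is the negation of that disjunction.

φ(x, y, z, w) = ¬((((((x ∧ ¬y) ∧ z) ∧ ¬w) ∨ (((x ∧ y) ∧ ¬z) ∧ ¬w)) ∨ (((x ∧ y) ∧ ¬z) ∧ w)) ∨ (((x ∧ y) ∧ z) ∧ w))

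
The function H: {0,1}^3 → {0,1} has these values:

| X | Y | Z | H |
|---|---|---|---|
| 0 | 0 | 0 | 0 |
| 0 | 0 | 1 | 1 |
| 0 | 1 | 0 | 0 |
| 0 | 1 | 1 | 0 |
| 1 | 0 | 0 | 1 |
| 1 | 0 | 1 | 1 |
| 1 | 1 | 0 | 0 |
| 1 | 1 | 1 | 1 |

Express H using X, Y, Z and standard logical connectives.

H(X, Y, Z) = ((((NOT X AND NOT Y) AND Z) OR ((X AND NOT Y) AND NOT Z)) OR ((X AND NOT Y) AND Z)) OR ((X AND Y) AND Z)

H=1 on 4 inputs: (0,0,1), (1,0,0), (1,0,1), (1,1,1). Reading each as a conjunction of literals (¬X·¬Y·Z, X·¬Y·¬Z, X·¬Y·Z, X·Y·Z) and taking the OR gives the canonical DNF.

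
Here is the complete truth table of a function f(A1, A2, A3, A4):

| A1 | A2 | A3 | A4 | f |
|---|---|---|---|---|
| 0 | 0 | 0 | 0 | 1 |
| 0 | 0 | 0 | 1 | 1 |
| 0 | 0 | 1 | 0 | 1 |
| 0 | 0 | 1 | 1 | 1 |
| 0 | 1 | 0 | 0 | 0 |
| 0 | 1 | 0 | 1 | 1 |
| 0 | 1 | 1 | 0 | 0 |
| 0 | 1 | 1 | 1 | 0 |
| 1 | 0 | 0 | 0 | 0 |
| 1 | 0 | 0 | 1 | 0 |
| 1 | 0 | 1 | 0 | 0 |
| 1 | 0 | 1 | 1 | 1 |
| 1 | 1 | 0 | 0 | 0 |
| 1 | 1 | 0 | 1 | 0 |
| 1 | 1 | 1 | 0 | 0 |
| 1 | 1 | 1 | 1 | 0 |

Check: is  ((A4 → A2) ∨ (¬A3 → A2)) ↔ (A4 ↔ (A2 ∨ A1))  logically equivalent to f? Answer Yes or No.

Test each input against both f and the formula:
  A1=0, A2=0, A3=0, A4=0: formula gives 1, f = 1 ✓
  A1=0, A2=0, A3=0, A4=1: formula gives 1, f = 1 ✓
  A1=0, A2=0, A3=1, A4=0: formula gives 1, f = 1 ✓
  A1=0, A2=0, A3=1, A4=1: formula gives 0, but f = 1 ✗
Row (0,0,1,1) is a counterexample, so the formula is not equivalent to f.

No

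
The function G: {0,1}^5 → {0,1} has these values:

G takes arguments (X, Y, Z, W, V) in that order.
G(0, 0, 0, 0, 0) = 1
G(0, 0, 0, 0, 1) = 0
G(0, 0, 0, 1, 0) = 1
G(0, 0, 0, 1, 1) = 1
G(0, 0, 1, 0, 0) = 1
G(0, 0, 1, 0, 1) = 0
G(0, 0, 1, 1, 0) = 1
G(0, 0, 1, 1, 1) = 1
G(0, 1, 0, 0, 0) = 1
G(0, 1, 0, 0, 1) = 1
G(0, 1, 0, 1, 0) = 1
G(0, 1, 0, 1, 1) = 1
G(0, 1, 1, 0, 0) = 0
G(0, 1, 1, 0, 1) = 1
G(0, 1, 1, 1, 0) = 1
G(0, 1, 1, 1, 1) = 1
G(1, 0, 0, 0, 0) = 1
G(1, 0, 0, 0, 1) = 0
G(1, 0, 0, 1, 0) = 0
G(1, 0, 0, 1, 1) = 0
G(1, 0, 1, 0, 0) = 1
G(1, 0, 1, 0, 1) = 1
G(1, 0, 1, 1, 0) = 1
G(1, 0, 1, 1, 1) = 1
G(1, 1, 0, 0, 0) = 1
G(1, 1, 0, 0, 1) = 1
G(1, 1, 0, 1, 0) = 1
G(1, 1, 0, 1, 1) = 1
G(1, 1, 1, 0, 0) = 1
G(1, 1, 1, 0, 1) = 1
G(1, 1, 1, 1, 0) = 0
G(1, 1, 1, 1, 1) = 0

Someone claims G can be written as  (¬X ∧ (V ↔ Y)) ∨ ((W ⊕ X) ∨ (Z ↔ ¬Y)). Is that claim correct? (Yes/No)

No

Test each input against both G and the formula:
  X=0, Y=0, Z=0, W=0, V=0: formula gives 1, G = 1 ✓
  X=0, Y=0, Z=0, W=0, V=1: formula gives 0, G = 0 ✓
  X=0, Y=0, Z=0, W=1, V=0: formula gives 1, G = 1 ✓
  X=0, Y=0, Z=0, W=1, V=1: formula gives 1, G = 1 ✓
  …
  X=0, Y=0, Z=1, W=0, V=1: formula gives 1, but G = 0 ✗
Row (0,0,1,0,1) is a counterexample, so the formula is not equivalent to G.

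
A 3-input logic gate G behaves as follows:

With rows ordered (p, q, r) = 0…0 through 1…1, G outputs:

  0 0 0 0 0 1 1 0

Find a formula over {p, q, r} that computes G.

G(p, q, r) = ((p and not q) and r) or ((p and q) and not r)

G=1 on 2 inputs: (1,0,1), (1,1,0). Reading each as a conjunction of literals (p·¬q·r, p·q·¬r) and taking the OR gives the canonical DNF.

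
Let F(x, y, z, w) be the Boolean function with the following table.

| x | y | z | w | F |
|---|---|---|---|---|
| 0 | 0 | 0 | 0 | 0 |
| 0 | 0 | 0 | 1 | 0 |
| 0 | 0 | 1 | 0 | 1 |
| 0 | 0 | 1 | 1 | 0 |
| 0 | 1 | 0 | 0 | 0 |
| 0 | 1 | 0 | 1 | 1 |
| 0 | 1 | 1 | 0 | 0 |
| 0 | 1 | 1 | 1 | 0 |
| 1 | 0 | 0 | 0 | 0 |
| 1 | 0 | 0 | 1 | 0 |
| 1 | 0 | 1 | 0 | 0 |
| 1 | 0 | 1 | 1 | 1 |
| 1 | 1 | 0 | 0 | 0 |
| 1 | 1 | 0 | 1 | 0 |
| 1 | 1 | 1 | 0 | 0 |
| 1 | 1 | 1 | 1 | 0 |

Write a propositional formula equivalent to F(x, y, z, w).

The 1-rows are (0,0,1,0), (0,1,0,1), (1,0,1,1). Each contributes one minterm — ¬x·¬y·z·¬w; ¬x·y·¬z·w; x·¬y·z·w — and their disjunction is a sum-of-products form of F.

F(x, y, z, w) = ((((x' · y') · z) · w') + (((x' · y) · z') · w)) + (((x · y') · z) · w)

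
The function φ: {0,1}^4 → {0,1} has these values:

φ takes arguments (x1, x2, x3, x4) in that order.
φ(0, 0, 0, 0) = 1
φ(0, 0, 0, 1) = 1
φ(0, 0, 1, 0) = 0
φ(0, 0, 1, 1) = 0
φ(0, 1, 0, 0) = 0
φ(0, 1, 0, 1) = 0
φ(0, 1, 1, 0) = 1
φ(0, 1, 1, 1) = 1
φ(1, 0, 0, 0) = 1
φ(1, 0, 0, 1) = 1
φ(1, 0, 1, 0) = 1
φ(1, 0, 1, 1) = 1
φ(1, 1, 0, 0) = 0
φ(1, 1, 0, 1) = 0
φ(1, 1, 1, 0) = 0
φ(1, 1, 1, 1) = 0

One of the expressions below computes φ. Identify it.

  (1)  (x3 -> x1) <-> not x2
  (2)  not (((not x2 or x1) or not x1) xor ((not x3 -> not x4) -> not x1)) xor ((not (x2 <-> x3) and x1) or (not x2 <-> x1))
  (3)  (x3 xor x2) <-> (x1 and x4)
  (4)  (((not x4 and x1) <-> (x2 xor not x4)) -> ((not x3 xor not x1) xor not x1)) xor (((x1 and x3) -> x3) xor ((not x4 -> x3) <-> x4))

(2) fails at (0,0,1,0): the formula yields 1, φ is 0.
(3) fails at (1,0,0,1): the formula yields 0, φ is 1.
(4) fails at (0,1,0,0): the formula yields 1, φ is 0.
That leaves (1). Evaluating it on every row reproduces the table of φ exactly.

1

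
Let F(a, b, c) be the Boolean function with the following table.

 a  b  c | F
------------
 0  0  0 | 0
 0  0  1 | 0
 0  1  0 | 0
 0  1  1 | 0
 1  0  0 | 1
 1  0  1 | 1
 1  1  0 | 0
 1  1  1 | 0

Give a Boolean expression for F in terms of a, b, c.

F(a, b, c) = ((a ∧ ¬b) ∧ ¬c) ∨ ((a ∧ ¬b) ∧ c)

Collect the rows where F=1 — (1,0,0), (1,0,1) — and write one minterm per row: a·¬b·¬c, a·¬b·c. Their union (logical OR) reproduces the table exactly.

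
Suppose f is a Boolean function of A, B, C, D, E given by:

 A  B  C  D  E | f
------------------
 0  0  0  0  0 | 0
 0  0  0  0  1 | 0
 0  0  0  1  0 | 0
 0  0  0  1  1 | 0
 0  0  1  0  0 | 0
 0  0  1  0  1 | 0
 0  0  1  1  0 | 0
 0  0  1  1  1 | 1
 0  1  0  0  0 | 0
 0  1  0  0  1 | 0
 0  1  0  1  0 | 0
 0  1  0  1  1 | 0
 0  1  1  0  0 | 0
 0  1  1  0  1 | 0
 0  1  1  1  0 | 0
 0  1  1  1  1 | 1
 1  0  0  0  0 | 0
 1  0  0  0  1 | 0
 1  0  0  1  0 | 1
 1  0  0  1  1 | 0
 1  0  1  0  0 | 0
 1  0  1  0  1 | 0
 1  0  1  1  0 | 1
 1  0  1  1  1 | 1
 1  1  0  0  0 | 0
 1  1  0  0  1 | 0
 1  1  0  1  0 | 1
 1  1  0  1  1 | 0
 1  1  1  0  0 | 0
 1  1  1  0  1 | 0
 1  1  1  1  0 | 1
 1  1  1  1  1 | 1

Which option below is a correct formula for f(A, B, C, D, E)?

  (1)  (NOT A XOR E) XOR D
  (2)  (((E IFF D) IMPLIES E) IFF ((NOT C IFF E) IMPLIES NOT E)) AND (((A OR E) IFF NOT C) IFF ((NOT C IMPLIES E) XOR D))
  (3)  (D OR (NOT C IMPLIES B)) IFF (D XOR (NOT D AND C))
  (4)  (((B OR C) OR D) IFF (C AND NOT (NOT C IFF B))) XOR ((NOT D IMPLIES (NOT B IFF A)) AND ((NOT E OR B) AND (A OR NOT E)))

(1): at (0,0,0,0,0) it gives 1, but f = 0 — eliminated.
(3): at (0,0,0,0,0) it gives 1, but f = 0 — eliminated.
(4): at (0,0,0,0,0) it gives 1, but f = 0 — eliminated.
(2) is the remaining candidate, and it agrees with f on all 32 inputs.

2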